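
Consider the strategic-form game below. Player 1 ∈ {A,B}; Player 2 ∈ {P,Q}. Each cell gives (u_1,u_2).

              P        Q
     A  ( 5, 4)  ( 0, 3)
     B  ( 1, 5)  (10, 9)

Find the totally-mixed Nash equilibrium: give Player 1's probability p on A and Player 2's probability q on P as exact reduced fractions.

P1 indiff ⇒ q·5+(1-q)·0 = q·1+(1-q)·10 ⇒ q(4) = (1-q)(10) ⇒ q = 5/7
P2 indiff ⇒ p·4+(1-p)·5 = p·3+(1-p)·9 ⇒ p(1) = (1-p)(4) ⇒ p = 4/5

P1 mixes 4/5 on A; P2 mixes 5/7 on P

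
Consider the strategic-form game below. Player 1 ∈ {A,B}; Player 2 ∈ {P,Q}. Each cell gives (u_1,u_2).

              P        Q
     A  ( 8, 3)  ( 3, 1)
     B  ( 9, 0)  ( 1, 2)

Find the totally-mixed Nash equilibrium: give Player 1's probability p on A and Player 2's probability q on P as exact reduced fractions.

P1 indiff ⇒ q·8+(1-q)·3 = q·9+(1-q)·1 ⇒ q(-1) = (1-q)(-2) ⇒ q = 2/3
P2 indiff ⇒ p·3+(1-p)·0 = p·1+(1-p)·2 ⇒ p(2) = (1-p)(2) ⇒ p = 1/2

p=1/2, q=2/3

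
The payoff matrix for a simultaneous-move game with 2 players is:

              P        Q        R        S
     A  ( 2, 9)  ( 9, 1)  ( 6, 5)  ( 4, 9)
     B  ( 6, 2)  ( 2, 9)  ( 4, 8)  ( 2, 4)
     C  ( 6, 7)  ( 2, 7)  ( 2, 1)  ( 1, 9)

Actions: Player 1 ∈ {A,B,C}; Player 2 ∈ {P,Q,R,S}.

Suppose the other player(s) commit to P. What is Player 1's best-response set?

u_1(A vs P) = 2
u_1(B vs P) = 6
u_1(C vs P) = 6
max payoff 6 at {B,C}

argmax u_1 = {B,C}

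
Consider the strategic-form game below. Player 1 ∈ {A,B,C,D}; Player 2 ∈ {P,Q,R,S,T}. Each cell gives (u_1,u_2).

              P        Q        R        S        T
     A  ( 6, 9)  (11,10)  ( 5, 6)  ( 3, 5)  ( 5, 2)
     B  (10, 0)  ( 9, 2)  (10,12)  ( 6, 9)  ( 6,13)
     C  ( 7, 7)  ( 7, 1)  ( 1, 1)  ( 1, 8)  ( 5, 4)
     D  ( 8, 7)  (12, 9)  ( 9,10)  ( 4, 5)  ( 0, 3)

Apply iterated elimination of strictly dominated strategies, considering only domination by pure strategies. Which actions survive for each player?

P1 drop C (B beats it: P:10>7 Q:9>7 R:10>1 S:6>1 T:6>5)
P2 drop P (Q beats it: A:10>9 B:2>0 D:9>7)
P2 drop S (R beats it: A:6>5 B:12>9 D:10>5)
P1→{A,B,D} P2→{Q,R,T}

Survivors P1:{A,B,D} P2:{Q,R,T}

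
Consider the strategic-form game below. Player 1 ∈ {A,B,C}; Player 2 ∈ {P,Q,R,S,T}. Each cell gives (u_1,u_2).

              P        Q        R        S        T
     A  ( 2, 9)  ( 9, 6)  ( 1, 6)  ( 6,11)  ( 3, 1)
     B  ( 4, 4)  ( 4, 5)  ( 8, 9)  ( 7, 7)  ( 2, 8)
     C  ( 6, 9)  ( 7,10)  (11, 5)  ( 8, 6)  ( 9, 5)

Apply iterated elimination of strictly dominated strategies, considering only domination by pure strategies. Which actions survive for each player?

P1 drop B (C beats it: P:6>4 Q:7>4 R:11>8 S:8>7 T:9>2)
P2 drop R (P beats it: A:9>6 C:9>5)
P2 drop T (P beats it: A:9>1 C:9>5)
P1→{A,C} P2→{P,Q,S}

IESDS → P1:{A,C} P2:{P,Q,S}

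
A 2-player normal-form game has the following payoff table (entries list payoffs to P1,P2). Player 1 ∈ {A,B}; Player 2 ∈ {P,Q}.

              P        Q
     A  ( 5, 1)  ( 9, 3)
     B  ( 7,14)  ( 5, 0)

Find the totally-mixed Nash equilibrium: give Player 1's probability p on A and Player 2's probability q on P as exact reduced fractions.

P1 indiff ⇒ q·5+(1-q)·9 = q·7+(1-q)·5 ⇒ q(-2) = (1-q)(-4) ⇒ q = 2/3
P2 indiff ⇒ p·1+(1-p)·14 = p·3+(1-p)·0 ⇒ p(-2) = (1-p)(-14) ⇒ p = 7/8

P1 mixes 7/8 on A; P2 mixes 2/3 on P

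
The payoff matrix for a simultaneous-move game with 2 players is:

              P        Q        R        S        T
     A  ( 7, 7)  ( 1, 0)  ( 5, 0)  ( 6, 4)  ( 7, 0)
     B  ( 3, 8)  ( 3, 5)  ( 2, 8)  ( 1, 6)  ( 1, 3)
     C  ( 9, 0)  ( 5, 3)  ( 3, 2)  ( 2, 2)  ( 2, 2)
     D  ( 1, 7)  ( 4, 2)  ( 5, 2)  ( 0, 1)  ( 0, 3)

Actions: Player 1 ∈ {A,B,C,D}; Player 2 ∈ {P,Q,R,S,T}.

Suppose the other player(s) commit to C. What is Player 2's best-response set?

argmax u_2 = {Q}

u_2(P vs C) = 0
u_2(Q vs C) = 3
u_2(R vs C) = 2
u_2(S vs C) = 2
u_2(T vs C) = 2
max payoff 3 at {Q}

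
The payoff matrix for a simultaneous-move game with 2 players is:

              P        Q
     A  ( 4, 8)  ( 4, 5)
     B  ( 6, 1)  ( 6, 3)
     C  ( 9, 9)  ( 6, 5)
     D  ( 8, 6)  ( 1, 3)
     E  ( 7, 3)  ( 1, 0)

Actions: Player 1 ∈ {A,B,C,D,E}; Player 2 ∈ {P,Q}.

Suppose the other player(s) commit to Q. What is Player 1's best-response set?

BR_1 = {B,C}

u_1(A vs Q) = 4
u_1(B vs Q) = 6
u_1(C vs Q) = 6
u_1(D vs Q) = 1
u_1(E vs Q) = 1
max payoff 6 at {B,C}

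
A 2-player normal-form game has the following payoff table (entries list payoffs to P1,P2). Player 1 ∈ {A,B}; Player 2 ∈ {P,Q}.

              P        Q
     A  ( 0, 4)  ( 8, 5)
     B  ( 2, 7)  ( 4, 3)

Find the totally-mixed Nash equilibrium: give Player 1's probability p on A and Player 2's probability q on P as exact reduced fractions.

p=4/5, q=2/3

P1 indiff ⇒ q·0+(1-q)·8 = q·2+(1-q)·4 ⇒ q(-2) = (1-q)(-4) ⇒ q = 2/3
P2 indiff ⇒ p·4+(1-p)·7 = p·5+(1-p)·3 ⇒ p(-1) = (1-p)(-4) ⇒ p = 4/5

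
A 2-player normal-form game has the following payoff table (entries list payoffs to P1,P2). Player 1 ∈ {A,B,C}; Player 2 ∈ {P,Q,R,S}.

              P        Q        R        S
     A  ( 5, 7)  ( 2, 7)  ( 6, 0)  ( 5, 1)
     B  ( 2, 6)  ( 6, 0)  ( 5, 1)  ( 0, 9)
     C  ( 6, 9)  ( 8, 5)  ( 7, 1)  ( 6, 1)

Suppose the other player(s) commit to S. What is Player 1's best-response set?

u_1(A vs S) = 5
u_1(B vs S) = 0
u_1(C vs S) = 6
max payoff 6 at {C}

P1 best: {C}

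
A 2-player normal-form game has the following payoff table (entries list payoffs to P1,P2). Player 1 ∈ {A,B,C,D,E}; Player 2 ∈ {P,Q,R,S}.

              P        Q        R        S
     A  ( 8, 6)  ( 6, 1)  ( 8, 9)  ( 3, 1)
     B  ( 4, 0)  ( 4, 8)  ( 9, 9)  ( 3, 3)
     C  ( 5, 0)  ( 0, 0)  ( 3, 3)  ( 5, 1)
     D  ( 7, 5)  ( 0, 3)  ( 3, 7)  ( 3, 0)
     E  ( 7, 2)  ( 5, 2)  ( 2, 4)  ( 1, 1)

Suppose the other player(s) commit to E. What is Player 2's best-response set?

u_2(P vs E) = 2
u_2(Q vs E) = 2
u_2(R vs E) = 4
u_2(S vs E) = 1
max payoff 4 at {R}

P2 best: {R}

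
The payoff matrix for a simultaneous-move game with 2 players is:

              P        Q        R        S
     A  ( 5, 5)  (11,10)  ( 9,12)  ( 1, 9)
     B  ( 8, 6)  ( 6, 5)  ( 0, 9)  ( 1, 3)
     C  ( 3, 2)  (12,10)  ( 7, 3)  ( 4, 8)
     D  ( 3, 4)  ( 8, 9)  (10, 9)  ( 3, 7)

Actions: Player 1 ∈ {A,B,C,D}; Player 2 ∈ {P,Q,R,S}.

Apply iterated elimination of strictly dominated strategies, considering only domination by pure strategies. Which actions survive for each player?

Remaining: P1:{A,C,D} P2:{Q,R}

P2 drop P (R beats it: A:12>5 B:9>6 C:3>2 D:9>4)
P1 drop B (C beats it: Q:12>6 R:7>0 S:4>1)
P2 drop S (Q beats it: A:10>9 C:10>8 D:9>7)
P1→{A,C,D} P2→{Q,R}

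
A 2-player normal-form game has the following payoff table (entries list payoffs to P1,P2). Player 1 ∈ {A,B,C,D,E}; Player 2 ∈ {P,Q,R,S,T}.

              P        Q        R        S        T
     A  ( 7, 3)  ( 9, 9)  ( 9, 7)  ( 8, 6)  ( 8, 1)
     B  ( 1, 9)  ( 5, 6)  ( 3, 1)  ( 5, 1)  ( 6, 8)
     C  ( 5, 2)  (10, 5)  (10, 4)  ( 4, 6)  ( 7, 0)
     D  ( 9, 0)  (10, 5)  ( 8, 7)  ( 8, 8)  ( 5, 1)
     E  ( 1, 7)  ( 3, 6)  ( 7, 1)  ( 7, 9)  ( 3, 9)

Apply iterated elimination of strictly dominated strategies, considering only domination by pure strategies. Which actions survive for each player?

Survivors P1:{A,C,D} P2:{Q,R,S}

P1 drop B (A beats it: P:7>1 Q:9>5 R:9>3 S:8>5 T:8>6)
P1 drop E (A beats it: P:7>1 Q:9>3 R:9>7 S:8>7 T:8>3)
P2 drop P (Q beats it: A:9>3 C:5>2 D:5>0)
P2 drop T (Q beats it: A:9>1 C:5>0 D:5>1)
P1→{A,C,D} P2→{Q,R,S}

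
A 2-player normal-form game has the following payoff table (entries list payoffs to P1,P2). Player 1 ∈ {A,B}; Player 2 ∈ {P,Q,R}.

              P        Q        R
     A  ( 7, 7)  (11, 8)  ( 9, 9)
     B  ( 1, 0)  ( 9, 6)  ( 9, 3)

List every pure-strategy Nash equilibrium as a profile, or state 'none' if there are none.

(A,P): not NE [P2→R gives 9>7]
(A,Q): not NE [P2→R gives 9>8]
(A,R): NE
(B,P): not NE [P1→A gives 7>1; P2→Q gives 6>0]
(B,Q): not NE [P1→A gives 11>9]
(B,R): not NE [P2→Q gives 6>3]

NE set: (A,R)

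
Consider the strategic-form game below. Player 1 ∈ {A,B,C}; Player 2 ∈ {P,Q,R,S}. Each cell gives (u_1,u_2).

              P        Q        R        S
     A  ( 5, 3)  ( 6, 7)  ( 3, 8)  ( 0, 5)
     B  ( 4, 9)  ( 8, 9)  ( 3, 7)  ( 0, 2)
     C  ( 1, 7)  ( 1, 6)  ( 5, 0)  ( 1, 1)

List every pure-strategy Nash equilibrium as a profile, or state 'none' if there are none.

PSNE = {(B,Q)}

(A,P): not NE [P2→R gives 8>3]
(A,Q): not NE [P1→B gives 8>6; P2→R gives 8>7]
(A,R): not NE [P1→C gives 5>3]
(A,S): not NE [P1→C gives 1>0; P2→R gives 8>5]
(B,P): not NE [P1→A gives 5>4]
(B,Q): NE
(B,R): not NE [P1→C gives 5>3; P2→Q gives 9>7]
(B,S): not NE [P1→C gives 1>0; P2→Q gives 9>2]
(C,P): not NE [P1→A gives 5>1]
(C,Q): not NE [P1→B gives 8>1; P2→P gives 7>6]
(C,R): not NE [P2→P gives 7>0]
(C,S): not NE [P2→P gives 7>1]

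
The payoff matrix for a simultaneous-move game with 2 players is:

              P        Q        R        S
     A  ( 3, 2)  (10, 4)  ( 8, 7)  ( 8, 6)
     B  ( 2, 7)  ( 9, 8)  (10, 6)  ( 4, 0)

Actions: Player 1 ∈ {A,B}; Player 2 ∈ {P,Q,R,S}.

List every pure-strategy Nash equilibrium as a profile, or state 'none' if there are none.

No pure NE.

(A,P): not NE [P2→R gives 7>2]
(A,Q): not NE [P2→R gives 7>4]
(A,R): not NE [P1→B gives 10>8]
(A,S): not NE [P2→R gives 7>6]
(B,P): not NE [P1→A gives 3>2; P2→Q gives 8>7]
(B,Q): not NE [P1→A gives 10>9]
(B,R): not NE [P2→Q gives 8>6]
(B,S): not NE [P1→A gives 8>4; P2→Q gives 8>0]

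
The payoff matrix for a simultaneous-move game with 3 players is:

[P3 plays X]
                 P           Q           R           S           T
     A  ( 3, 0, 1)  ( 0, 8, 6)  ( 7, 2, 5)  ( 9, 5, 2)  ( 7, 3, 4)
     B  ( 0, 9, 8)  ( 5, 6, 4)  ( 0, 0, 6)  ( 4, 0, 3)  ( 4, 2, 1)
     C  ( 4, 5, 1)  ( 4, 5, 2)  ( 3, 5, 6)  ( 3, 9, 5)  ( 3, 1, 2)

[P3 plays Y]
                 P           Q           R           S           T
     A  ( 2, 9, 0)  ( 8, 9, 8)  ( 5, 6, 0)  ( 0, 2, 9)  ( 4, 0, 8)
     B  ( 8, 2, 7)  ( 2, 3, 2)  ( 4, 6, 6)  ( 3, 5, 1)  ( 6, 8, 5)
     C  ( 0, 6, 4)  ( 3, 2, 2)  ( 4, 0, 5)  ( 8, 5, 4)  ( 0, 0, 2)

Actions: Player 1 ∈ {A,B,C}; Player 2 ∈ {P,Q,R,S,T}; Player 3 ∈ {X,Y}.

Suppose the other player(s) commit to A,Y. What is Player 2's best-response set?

BR_2 = {P,Q}

u_2(P vs A,Y) = 9
u_2(Q vs A,Y) = 9
u_2(R vs A,Y) = 6
u_2(S vs A,Y) = 2
u_2(T vs A,Y) = 0
max payoff 9 at {P,Q}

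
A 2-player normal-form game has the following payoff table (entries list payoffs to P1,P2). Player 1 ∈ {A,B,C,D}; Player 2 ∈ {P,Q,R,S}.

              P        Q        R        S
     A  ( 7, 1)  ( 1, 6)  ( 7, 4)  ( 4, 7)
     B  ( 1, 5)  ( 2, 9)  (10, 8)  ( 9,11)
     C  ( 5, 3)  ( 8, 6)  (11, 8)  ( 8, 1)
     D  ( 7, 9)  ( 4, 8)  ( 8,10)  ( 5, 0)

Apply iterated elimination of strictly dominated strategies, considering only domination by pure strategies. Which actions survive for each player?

P2 drop P (R beats it: A:4>1 B:8>5 C:8>3 D:10>9)
P1 drop A (B beats it: Q:2>1 R:10>7 S:9>4)
P1 drop D (C beats it: Q:8>4 R:11>8 S:8>5)
P1→{B,C} P2→{Q,R,S}

IESDS → P1:{B,C} P2:{Q,R,S}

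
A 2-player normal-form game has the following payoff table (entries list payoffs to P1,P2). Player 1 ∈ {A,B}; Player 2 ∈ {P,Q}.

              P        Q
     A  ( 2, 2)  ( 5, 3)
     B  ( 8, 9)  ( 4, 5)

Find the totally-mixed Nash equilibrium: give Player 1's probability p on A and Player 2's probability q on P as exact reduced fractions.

P1 mixes 4/5 on A; P2 mixes 1/7 on P

P1 indiff ⇒ q·2+(1-q)·5 = q·8+(1-q)·4 ⇒ q(-6) = (1-q)(-1) ⇒ q = 1/7
P2 indiff ⇒ p·2+(1-p)·9 = p·3+(1-p)·5 ⇒ p(-1) = (1-p)(-4) ⇒ p = 4/5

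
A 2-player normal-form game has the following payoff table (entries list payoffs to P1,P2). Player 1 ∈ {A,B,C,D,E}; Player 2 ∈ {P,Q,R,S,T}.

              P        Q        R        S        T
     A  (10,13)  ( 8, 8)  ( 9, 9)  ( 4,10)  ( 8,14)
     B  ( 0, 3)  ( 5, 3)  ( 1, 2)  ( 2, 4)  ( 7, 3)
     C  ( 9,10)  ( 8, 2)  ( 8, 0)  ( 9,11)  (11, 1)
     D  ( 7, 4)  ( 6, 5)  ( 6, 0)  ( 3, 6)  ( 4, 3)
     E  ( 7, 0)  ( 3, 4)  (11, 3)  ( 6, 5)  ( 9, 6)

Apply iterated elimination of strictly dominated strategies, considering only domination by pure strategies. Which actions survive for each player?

Survivors P1:{A,C} P2:{P,S,T}

P1 drop B (A beats it: P:10>0 Q:8>5 R:9>1 S:4>2 T:8>7)
P1 drop D (A beats it: P:10>7 Q:8>6 R:9>6 S:4>3 T:8>4)
P2 drop Q (S beats it: A:10>8 C:11>2 E:5>4)
P2 drop R (S beats it: A:10>9 C:11>0 E:5>3)
P1 drop E (C beats it: P:9>7 S:9>6 T:11>9)
P1→{A,C} P2→{P,S,T}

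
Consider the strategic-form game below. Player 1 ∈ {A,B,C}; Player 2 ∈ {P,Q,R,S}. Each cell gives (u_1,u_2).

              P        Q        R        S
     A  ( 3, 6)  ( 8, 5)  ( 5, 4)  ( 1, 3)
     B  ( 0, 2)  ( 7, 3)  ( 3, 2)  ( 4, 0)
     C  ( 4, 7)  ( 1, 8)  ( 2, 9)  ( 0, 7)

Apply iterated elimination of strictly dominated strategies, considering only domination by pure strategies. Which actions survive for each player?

IESDS → P1:{A,C} P2:{P,Q,R}

P2 drop S (Q beats it: A:5>3 B:3>0 C:8>7)
P1 drop B (A beats it: P:3>0 Q:8>7 R:5>3)
P1→{A,C} P2→{P,Q,R}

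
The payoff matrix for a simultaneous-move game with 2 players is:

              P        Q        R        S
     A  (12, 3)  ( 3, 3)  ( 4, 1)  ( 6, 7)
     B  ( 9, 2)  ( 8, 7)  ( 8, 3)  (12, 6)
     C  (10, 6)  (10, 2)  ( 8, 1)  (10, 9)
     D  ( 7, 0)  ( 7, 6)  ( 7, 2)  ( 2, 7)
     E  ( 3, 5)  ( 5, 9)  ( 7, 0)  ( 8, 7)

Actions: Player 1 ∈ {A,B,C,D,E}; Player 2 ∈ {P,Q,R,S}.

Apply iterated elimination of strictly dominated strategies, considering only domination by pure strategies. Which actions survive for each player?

Survivors P1:{B,C} P2:{Q,S}

P1 drop D (B beats it: P:9>7 Q:8>7 R:8>7 S:12>2)
P1 drop E (B beats it: P:9>3 Q:8>5 R:8>7 S:12>8)
P2 drop P (S beats it: A:7>3 B:6>2 C:9>6)
P1 drop A (B beats it: Q:8>3 R:8>4 S:12>6)
P2 drop R (Q beats it: B:7>3 C:2>1)
P1→{B,C} P2→{Q,S}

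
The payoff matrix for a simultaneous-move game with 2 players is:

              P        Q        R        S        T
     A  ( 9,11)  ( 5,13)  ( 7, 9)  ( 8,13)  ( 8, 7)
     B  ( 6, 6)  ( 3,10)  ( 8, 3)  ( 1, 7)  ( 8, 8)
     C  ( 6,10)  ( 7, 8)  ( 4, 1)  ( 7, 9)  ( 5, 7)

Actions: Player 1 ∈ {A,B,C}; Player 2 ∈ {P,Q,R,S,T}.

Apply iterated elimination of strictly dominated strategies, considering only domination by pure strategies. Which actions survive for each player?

IESDS → P1:{A,C} P2:{P,Q,S}

P2 drop R (P beats it: A:11>9 B:6>3 C:10>1)
P2 drop T (Q beats it: A:13>7 B:10>8 C:8>7)
P1 drop B (A beats it: P:9>6 Q:5>3 S:8>1)
P1→{A,C} P2→{P,Q,S}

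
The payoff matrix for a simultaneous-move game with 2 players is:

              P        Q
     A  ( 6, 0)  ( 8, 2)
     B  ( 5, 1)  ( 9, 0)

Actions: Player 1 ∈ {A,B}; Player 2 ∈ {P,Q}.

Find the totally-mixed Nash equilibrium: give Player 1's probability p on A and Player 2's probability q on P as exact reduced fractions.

P1 mixes 1/3 on A; P2 mixes 1/2 on P

P1 indiff ⇒ q·6+(1-q)·8 = q·5+(1-q)·9 ⇒ q(1) = (1-q)(1) ⇒ q = 1/2
P2 indiff ⇒ p·0+(1-p)·1 = p·2+(1-p)·0 ⇒ p(-2) = (1-p)(-1) ⇒ p = 1/3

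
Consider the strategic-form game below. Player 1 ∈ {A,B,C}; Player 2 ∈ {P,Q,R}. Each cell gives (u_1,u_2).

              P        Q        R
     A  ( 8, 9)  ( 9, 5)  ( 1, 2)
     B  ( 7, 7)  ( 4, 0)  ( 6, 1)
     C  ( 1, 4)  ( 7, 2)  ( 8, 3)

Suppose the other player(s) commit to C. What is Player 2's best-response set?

argmax u_2 = {P}

u_2(P vs C) = 4
u_2(Q vs C) = 2
u_2(R vs C) = 3
max payoff 4 at {P}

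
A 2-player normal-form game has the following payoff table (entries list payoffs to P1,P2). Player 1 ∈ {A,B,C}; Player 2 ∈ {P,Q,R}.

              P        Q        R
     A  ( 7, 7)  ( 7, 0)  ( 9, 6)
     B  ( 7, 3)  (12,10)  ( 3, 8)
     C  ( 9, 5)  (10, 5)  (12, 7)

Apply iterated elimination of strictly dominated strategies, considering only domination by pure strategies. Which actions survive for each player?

Remaining: P1:{B,C} P2:{Q,R}

P1 drop A (C beats it: P:9>7 Q:10>7 R:12>9)
P2 drop P (R beats it: B:8>3 C:7>5)
P1→{B,C} P2→{Q,R}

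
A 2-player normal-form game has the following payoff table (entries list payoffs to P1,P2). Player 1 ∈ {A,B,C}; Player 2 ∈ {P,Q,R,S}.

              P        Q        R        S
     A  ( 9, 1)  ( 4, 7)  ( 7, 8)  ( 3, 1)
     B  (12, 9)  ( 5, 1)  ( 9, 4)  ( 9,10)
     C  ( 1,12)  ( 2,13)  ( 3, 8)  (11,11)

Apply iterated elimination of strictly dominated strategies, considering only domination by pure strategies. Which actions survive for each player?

P1 drop A (B beats it: P:12>9 Q:5>4 R:9>7 S:9>3)
P2 drop R (P beats it: B:9>4 C:12>8)
P1→{B,C} P2→{P,Q,S}

Remaining: P1:{B,C} P2:{P,Q,S}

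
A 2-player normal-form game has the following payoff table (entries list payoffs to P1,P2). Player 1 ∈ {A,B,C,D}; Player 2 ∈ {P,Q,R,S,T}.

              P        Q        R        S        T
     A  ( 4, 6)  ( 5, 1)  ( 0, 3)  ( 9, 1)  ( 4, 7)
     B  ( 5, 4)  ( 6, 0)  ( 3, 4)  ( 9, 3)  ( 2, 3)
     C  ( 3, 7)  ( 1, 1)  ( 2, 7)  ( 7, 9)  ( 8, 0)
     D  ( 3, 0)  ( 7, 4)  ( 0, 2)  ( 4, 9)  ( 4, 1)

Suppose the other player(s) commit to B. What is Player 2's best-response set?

BR_2 = {P,R}

u_2(P vs B) = 4
u_2(Q vs B) = 0
u_2(R vs B) = 4
u_2(S vs B) = 3
u_2(T vs B) = 3
max payoff 4 at {P,R}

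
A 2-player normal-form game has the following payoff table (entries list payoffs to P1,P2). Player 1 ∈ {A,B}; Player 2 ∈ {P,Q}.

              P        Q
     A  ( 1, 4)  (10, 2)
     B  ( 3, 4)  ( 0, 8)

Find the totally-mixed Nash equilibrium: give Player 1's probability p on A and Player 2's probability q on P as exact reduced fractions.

P1 indiff ⇒ q·1+(1-q)·10 = q·3+(1-q)·0 ⇒ q(-2) = (1-q)(-10) ⇒ q = 5/6
P2 indiff ⇒ p·4+(1-p)·4 = p·2+(1-p)·8 ⇒ p(2) = (1-p)(4) ⇒ p = 2/3

(p,q) = (2/3, 5/6)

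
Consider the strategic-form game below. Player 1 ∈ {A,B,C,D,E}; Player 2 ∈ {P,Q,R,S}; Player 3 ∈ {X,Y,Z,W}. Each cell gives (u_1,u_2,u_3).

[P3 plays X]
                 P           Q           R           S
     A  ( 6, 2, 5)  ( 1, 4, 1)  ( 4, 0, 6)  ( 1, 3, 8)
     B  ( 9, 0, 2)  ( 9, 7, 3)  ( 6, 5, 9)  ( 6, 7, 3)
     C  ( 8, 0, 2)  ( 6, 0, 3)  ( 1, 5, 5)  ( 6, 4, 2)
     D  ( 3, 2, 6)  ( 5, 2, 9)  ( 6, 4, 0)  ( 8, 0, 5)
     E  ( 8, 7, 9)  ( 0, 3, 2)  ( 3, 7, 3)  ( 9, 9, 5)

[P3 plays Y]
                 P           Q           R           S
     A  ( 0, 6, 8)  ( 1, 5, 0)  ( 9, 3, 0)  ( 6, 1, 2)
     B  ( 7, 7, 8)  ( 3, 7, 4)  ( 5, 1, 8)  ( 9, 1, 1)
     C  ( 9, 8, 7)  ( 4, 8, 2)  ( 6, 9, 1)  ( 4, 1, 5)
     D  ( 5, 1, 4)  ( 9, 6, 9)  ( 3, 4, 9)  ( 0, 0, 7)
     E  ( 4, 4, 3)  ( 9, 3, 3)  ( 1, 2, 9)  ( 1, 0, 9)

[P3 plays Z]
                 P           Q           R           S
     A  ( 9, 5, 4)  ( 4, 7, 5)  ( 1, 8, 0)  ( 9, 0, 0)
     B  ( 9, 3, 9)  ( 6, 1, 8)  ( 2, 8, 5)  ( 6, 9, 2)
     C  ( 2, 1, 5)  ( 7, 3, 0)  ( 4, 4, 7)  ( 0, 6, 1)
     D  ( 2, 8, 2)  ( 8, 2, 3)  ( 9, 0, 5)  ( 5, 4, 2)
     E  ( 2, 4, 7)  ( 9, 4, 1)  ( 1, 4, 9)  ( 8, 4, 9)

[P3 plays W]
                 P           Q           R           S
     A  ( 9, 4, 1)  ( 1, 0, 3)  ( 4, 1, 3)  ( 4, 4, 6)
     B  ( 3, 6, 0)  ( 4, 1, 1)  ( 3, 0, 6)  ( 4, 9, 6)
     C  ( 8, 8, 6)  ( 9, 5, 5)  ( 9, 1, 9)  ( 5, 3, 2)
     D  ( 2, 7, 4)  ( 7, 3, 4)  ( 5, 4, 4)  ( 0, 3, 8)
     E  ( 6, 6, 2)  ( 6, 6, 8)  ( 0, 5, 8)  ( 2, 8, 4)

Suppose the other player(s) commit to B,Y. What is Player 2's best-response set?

BR_2 = {P,Q}

u_2(P vs B,Y) = 7
u_2(Q vs B,Y) = 7
u_2(R vs B,Y) = 1
u_2(S vs B,Y) = 1
max payoff 7 at {P,Q}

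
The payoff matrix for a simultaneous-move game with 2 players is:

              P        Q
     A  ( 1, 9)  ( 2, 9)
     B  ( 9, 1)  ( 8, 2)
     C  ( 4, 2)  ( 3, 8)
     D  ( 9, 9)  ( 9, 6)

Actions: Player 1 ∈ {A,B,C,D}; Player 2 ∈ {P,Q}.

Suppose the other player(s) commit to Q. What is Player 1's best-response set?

u_1(A vs Q) = 2
u_1(B vs Q) = 8
u_1(C vs Q) = 3
u_1(D vs Q) = 9
max payoff 9 at {D}

BR_1 = {D}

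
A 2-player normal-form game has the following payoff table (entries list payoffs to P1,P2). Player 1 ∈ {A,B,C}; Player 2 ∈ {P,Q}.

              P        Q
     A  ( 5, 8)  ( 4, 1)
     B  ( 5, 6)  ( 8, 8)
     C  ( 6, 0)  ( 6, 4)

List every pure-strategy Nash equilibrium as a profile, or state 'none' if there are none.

PSNE = {(B,Q)}

(A,P): not NE [P1→C gives 6>5]
(A,Q): not NE [P1→B gives 8>4; P2→P gives 8>1]
(B,P): not NE [P1→C gives 6>5; P2→Q gives 8>6]
(B,Q): NE
(C,P): not NE [P2→Q gives 4>0]
(C,Q): not NE [P1→B gives 8>6]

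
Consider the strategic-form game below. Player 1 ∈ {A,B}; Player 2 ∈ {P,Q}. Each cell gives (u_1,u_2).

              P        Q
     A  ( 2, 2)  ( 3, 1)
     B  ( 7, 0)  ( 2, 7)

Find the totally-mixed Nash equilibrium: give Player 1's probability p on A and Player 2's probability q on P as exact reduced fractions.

P1 indiff ⇒ q·2+(1-q)·3 = q·7+(1-q)·2 ⇒ q(-5) = (1-q)(-1) ⇒ q = 1/6
P2 indiff ⇒ p·2+(1-p)·0 = p·1+(1-p)·7 ⇒ p(1) = (1-p)(7) ⇒ p = 7/8

P1 mixes 7/8 on A; P2 mixes 1/6 on P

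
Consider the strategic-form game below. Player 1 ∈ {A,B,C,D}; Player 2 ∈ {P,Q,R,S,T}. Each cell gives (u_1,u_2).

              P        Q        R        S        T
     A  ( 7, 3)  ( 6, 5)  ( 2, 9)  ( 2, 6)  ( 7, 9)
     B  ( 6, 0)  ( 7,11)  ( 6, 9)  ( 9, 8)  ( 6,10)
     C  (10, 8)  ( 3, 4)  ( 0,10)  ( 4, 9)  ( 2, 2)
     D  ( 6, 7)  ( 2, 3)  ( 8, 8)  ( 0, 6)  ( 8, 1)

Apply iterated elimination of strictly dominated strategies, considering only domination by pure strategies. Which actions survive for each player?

P2 drop P (R beats it: A:9>3 B:9>0 C:10>8 D:8>7)
P1 drop C (B beats it: Q:7>3 R:6>0 S:9>4 T:6>2)
P2 drop S (R beats it: A:9>6 B:9>8 D:8>6)
P1→{A,B,D} P2→{Q,R,T}

Survivors P1:{A,B,D} P2:{Q,R,T}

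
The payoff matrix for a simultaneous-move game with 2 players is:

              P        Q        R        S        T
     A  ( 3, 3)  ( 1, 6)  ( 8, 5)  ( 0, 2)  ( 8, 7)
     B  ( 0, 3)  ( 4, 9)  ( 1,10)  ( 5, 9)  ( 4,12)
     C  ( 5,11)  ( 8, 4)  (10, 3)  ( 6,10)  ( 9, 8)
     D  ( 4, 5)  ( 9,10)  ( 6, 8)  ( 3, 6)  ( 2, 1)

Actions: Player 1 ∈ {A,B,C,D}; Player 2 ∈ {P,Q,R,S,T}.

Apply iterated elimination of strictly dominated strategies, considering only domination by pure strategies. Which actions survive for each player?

P1 drop A (C beats it: P:5>3 Q:8>1 R:10>8 S:6>0 T:9>8)
P1 drop B (C beats it: P:5>0 Q:8>4 R:10>1 S:6>5 T:9>4)
P2 drop R (Q beats it: C:4>3 D:10>8)
P2 drop T (P beats it: C:11>8 D:5>1)
P1→{C,D} P2→{P,Q,S}

IESDS → P1:{C,D} P2:{P,Q,S}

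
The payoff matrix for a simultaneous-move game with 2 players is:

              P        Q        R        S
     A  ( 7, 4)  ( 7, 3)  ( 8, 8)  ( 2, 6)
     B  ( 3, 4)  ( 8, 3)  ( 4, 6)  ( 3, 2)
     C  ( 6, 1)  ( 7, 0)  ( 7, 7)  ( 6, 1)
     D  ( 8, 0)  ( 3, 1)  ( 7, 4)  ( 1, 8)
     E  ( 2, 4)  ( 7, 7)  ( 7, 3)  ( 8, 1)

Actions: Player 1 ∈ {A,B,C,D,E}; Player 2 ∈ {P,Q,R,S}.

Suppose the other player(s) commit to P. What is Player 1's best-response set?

u_1(A vs P) = 7
u_1(B vs P) = 3
u_1(C vs P) = 6
u_1(D vs P) = 8
u_1(E vs P) = 2
max payoff 8 at {D}

BR_1 = {D}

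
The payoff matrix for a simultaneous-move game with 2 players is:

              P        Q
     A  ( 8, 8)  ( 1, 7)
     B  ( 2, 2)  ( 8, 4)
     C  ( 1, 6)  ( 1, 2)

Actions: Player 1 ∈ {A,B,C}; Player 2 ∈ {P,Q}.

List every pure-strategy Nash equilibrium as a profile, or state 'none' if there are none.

(A,P): NE
(A,Q): not NE [P1→B gives 8>1; P2→P gives 8>7]
(B,P): not NE [P1→A gives 8>2; P2→Q gives 4>2]
(B,Q): NE
(C,P): not NE [P1→A gives 8>1]
(C,Q): not NE [P1→B gives 8>1; P2→P gives 6>2]

PSNE = {(A,P), (B,Q)}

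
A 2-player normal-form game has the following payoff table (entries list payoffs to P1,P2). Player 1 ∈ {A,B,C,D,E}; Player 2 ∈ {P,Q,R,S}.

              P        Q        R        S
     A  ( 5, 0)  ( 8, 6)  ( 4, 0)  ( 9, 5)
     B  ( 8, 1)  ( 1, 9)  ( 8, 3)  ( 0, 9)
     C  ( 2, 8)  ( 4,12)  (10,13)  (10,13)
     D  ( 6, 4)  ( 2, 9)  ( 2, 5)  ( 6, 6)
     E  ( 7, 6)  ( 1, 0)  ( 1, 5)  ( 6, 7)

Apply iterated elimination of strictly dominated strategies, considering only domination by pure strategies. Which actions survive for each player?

Survivors P1:{A,C} P2:{Q,R,S}

P2 drop P (S beats it: A:5>0 B:9>1 C:13>8 D:6>4 E:7>6)
P1 drop B (C beats it: Q:4>1 R:10>8 S:10>0)
P1 drop D (A beats it: Q:8>2 R:4>2 S:9>6)
P1 drop E (A beats it: Q:8>1 R:4>1 S:9>6)
P1→{A,C} P2→{Q,R,S}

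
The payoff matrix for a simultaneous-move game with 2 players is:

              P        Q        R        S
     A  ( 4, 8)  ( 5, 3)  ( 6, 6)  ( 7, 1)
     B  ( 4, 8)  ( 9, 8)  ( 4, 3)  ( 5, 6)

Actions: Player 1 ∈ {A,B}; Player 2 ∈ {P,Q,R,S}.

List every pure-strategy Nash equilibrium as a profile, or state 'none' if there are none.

PSNE = {(A,P), (B,P), (B,Q)}

(A,P): NE
(A,Q): not NE [P1→B gives 9>5; P2→P gives 8>3]
(A,R): not NE [P2→P gives 8>6]
(A,S): not NE [P2→P gives 8>1]
(B,P): NE
(B,Q): NE
(B,R): not NE [P1→A gives 6>4; P2→Q gives 8>3]
(B,S): not NE [P1→A gives 7>5; P2→Q gives 8>6]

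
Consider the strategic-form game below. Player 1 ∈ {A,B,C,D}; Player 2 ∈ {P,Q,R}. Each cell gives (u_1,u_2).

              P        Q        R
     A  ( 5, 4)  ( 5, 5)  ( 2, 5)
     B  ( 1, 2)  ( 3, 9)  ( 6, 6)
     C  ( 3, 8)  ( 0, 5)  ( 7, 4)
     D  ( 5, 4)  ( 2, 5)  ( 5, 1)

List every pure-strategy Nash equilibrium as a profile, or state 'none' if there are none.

Nash profiles: (A,Q)

(A,P): not NE [P2→R gives 5>4]
(A,Q): NE
(A,R): not NE [P1→C gives 7>2]
(B,P): not NE [P1→D gives 5>1; P2→Q gives 9>2]
(B,Q): not NE [P1→A gives 5>3]
(B,R): not NE [P1→C gives 7>6; P2→Q gives 9>6]
(C,P): not NE [P1→D gives 5>3]
(C,Q): not NE [P1→A gives 5>0; P2→P gives 8>5]
(C,R): not NE [P2→P gives 8>4]
(D,P): not NE [P2→Q gives 5>4]
(D,Q): not NE [P1→A gives 5>2]
(D,R): not NE [P1→C gives 7>5; P2→Q gives 5>1]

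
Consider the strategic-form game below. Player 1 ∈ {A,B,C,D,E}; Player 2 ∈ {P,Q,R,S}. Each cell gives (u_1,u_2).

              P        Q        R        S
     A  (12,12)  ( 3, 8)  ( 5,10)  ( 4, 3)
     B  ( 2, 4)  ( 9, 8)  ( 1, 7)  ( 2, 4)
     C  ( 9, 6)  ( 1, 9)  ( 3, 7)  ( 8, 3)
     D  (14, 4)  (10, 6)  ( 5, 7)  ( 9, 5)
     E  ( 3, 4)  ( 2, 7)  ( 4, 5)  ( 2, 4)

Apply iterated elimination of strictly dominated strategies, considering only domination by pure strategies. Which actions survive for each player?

P1 drop B (D beats it: P:14>2 Q:10>9 R:5>1 S:9>2)
P1 drop C (D beats it: P:14>9 Q:10>1 R:5>3 S:9>8)
P1 drop E (A beats it: P:12>3 Q:3>2 R:5>4 S:4>2)
P2 drop Q (R beats it: A:10>8 D:7>6)
P2 drop S (R beats it: A:10>3 D:7>5)
P1→{A,D} P2→{P,R}

IESDS → P1:{A,D} P2:{P,R}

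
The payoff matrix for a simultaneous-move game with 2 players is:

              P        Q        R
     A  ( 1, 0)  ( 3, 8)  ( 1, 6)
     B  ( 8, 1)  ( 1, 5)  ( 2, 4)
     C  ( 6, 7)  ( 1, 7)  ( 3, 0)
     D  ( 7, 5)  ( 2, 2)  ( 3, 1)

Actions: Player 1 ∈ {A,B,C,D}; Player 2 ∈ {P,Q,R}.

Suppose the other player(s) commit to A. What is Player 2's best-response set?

u_2(P vs A) = 0
u_2(Q vs A) = 8
u_2(R vs A) = 6
max payoff 8 at {Q}

argmax u_2 = {Q}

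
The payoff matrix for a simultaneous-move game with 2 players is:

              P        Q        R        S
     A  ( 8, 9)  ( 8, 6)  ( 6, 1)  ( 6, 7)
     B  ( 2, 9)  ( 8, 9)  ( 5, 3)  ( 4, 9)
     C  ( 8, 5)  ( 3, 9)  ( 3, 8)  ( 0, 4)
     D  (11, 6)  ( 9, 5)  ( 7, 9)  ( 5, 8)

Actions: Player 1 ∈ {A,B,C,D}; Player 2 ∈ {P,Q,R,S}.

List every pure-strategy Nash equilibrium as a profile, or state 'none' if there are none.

PSNE = {(D,R)}

(A,P): not NE [P1→D gives 11>8]
(A,Q): not NE [P1→D gives 9>8; P2→P gives 9>6]
(A,R): not NE [P1→D gives 7>6; P2→P gives 9>1]
(A,S): not NE [P2→P gives 9>7]
(B,P): not NE [P1→D gives 11>2]
(B,Q): not NE [P1→D gives 9>8]
(B,R): not NE [P1→D gives 7>5; P2→S gives 9>3]
(B,S): not NE [P1→A gives 6>4]
(C,P): not NE [P1→D gives 11>8; P2→Q gives 9>5]
(C,Q): not NE [P1→D gives 9>3]
(C,R): not NE [P1→D gives 7>3; P2→Q gives 9>8]
(C,S): not NE [P1→A gives 6>0; P2→Q gives 9>4]
(D,P): not NE [P2→R gives 9>6]
(D,Q): not NE [P2→R gives 9>5]
(D,R): NE
(D,S): not NE [P1→A gives 6>5; P2→R gives 9>8]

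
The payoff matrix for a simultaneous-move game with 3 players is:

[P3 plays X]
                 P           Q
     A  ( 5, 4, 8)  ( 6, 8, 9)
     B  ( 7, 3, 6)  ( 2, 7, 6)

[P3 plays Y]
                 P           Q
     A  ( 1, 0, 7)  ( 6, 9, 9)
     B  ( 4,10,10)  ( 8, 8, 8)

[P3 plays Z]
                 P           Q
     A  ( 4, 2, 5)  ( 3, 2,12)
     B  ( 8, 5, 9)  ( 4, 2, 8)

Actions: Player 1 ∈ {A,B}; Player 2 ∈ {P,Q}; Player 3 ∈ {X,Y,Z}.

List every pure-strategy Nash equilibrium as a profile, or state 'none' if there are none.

Nash profiles: (B,P,Y)

(A,P,X): not NE [P1→B gives 7>5; P2→Q gives 8>4]
(A,P,Y): not NE [P1→B gives 4>1; P2→Q gives 9>0; P3→X gives 8>7]
(A,P,Z): not NE [P1→B gives 8>4; P3→X gives 8>5]
(A,Q,X): not NE [P3→Z gives 12>9]
(A,Q,Y): not NE [P1→B gives 8>6; P3→Z gives 12>9]
(A,Q,Z): not NE [P1→B gives 4>3]
(B,P,X): not NE [P2→Q gives 7>3; P3→Y gives 10>6]
(B,P,Y): NE
(B,P,Z): not NE [P3→Y gives 10>9]
(B,Q,X): not NE [P1→A gives 6>2; P3→Z gives 8>6]
(B,Q,Y): not NE [P2→P gives 10>8]
(B,Q,Z): not NE [P2→P gives 5>2]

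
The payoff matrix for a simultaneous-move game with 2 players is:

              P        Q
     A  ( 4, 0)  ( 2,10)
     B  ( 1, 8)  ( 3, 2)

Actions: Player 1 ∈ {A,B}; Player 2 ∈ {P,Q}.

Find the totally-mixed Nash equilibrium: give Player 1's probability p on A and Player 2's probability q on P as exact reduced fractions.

(p,q) = (3/8, 1/4)

P1 indiff ⇒ q·4+(1-q)·2 = q·1+(1-q)·3 ⇒ q(3) = (1-q)(1) ⇒ q = 1/4
P2 indiff ⇒ p·0+(1-p)·8 = p·10+(1-p)·2 ⇒ p(-10) = (1-p)(-6) ⇒ p = 3/8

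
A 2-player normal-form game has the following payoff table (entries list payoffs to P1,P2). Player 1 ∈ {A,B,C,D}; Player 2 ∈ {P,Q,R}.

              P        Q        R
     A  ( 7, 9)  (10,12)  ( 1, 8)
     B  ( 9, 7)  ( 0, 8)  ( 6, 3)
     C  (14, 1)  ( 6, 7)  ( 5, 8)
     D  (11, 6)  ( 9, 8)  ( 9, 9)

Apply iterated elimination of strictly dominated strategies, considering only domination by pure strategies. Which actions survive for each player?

IESDS → P1:{A,D} P2:{Q,R}

P1 drop B (D beats it: P:11>9 Q:9>0 R:9>6)
P2 drop P (Q beats it: A:12>9 C:7>1 D:8>6)
P1 drop C (D beats it: Q:9>6 R:9>5)
P1→{A,D} P2→{Q,R}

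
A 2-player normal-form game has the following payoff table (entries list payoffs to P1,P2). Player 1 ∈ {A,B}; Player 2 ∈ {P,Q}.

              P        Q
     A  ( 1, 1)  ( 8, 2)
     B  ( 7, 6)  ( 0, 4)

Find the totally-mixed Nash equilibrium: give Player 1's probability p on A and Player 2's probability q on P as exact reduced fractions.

p=2/3, q=4/7

P1 indiff ⇒ q·1+(1-q)·8 = q·7+(1-q)·0 ⇒ q(-6) = (1-q)(-8) ⇒ q = 4/7
P2 indiff ⇒ p·1+(1-p)·6 = p·2+(1-p)·4 ⇒ p(-1) = (1-p)(-2) ⇒ p = 2/3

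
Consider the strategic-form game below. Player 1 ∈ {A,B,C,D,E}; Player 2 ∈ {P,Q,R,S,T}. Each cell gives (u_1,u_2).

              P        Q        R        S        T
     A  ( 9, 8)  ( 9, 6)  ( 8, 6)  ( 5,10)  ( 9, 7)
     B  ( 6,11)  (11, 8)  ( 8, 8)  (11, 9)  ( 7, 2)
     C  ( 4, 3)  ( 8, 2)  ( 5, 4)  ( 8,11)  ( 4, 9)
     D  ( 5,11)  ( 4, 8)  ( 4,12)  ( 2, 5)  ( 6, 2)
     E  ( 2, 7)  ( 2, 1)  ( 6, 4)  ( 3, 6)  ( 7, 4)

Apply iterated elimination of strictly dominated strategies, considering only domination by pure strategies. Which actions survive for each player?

P1 drop C (B beats it: P:6>4 Q:11>8 R:8>5 S:11>8 T:7>4)
P1 drop D (A beats it: P:9>5 Q:9>4 R:8>4 S:5>2 T:9>6)
P1 drop E (A beats it: P:9>2 Q:9>2 R:8>6 S:5>3 T:9>7)
P2 drop Q (P beats it: A:8>6 B:11>8)
P2 drop R (P beats it: A:8>6 B:11>8)
P2 drop T (P beats it: A:8>7 B:11>2)
P1→{A,B} P2→{P,S}

IESDS → P1:{A,B} P2:{P,S}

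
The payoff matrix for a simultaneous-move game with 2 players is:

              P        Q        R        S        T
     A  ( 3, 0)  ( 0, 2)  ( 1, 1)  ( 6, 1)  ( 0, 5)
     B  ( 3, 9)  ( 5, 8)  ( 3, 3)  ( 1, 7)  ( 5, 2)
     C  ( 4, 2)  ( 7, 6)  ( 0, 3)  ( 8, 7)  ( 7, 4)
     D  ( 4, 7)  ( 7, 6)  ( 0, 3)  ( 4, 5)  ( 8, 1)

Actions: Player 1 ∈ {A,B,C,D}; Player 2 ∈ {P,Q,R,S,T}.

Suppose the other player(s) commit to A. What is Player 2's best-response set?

BR_2 = {T}

u_2(P vs A) = 0
u_2(Q vs A) = 2
u_2(R vs A) = 1
u_2(S vs A) = 1
u_2(T vs A) = 5
max payoff 5 at {T}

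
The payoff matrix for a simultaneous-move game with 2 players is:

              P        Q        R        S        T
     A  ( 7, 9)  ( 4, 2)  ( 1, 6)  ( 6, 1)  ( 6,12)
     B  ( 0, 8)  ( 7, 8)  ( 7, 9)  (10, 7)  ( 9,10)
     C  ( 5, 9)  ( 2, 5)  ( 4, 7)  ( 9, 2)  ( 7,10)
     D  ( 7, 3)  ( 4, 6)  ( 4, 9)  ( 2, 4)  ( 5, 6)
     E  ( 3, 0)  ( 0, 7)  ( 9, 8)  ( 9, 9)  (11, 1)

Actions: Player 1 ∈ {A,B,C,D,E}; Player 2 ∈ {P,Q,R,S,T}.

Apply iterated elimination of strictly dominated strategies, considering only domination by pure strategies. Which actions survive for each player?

P2 drop P (T beats it: A:12>9 B:10>8 C:10>9 D:6>3 E:1>0)
P1 drop A (B beats it: Q:7>4 R:7>1 S:10>6 T:9>6)
P1 drop C (B beats it: Q:7>2 R:7>4 S:10>9 T:9>7)
P1 drop D (B beats it: Q:7>4 R:7>4 S:10>2 T:9>5)
P2 drop Q (R beats it: B:9>8 E:8>7)
P1→{B,E} P2→{R,S,T}

Remaining: P1:{B,E} P2:{R,S,T}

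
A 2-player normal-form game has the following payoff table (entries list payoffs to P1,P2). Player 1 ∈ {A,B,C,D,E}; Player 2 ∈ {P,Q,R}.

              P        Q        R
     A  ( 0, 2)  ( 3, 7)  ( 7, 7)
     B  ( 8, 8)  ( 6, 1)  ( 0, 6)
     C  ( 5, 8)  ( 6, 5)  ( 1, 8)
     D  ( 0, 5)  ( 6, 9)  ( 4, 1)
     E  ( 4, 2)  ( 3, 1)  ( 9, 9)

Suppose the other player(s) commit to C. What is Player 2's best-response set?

u_2(P vs C) = 8
u_2(Q vs C) = 5
u_2(R vs C) = 8
max payoff 8 at {P,R}

argmax u_2 = {P,R}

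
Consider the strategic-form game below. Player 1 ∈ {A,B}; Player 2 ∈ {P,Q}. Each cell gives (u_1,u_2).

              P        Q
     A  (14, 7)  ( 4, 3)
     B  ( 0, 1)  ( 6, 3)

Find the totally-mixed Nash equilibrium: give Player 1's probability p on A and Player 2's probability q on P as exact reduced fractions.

P1 indiff ⇒ q·14+(1-q)·4 = q·0+(1-q)·6 ⇒ q(14) = (1-q)(2) ⇒ q = 1/8
P2 indiff ⇒ p·7+(1-p)·1 = p·3+(1-p)·3 ⇒ p(4) = (1-p)(2) ⇒ p = 1/3

(p,q) = (1/3, 1/8)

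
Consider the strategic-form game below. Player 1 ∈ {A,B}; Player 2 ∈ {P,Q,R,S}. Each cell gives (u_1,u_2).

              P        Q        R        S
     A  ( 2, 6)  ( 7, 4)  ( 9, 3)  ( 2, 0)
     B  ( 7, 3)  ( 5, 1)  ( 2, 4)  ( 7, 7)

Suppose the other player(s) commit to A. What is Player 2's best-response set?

u_2(P vs A) = 6
u_2(Q vs A) = 4
u_2(R vs A) = 3
u_2(S vs A) = 0
max payoff 6 at {P}

argmax u_2 = {P}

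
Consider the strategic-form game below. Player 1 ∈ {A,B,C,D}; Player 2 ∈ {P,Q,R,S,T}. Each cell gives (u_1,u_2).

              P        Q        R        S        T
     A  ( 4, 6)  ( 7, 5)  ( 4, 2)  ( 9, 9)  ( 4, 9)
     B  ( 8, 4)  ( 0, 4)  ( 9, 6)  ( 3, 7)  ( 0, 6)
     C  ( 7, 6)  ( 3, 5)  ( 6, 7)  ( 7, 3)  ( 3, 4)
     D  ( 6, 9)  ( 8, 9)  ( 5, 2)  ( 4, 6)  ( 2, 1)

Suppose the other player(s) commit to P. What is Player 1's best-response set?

u_1(A vs P) = 4
u_1(B vs P) = 8
u_1(C vs P) = 7
u_1(D vs P) = 6
max payoff 8 at {B}

P1 best: {B}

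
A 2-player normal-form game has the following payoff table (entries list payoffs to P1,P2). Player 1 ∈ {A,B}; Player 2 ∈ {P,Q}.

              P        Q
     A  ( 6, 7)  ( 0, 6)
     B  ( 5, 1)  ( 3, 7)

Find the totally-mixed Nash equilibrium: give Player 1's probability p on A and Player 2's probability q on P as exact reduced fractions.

P1 indiff ⇒ q·6+(1-q)·0 = q·5+(1-q)·3 ⇒ q(1) = (1-q)(3) ⇒ q = 3/4
P2 indiff ⇒ p·7+(1-p)·1 = p·6+(1-p)·7 ⇒ p(1) = (1-p)(6) ⇒ p = 6/7

P1 mixes 6/7 on A; P2 mixes 3/4 on P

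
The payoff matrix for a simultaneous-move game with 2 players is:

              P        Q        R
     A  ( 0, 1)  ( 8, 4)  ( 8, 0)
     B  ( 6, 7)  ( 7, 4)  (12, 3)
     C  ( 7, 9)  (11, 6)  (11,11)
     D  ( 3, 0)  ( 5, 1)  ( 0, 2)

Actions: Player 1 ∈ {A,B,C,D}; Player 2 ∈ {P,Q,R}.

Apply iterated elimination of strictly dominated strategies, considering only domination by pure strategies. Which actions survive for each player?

P1 drop A (C beats it: P:7>0 Q:11>8 R:11>8)
P1 drop D (B beats it: P:6>3 Q:7>5 R:12>0)
P2 drop Q (P beats it: B:7>4 C:9>6)
P1→{B,C} P2→{P,R}

Survivors P1:{B,C} P2:{P,R}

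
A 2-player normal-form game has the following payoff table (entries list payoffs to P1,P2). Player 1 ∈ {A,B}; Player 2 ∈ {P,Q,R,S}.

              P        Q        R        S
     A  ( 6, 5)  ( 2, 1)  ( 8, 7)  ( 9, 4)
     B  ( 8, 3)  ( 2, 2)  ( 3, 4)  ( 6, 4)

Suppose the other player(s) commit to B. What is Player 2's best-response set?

u_2(P vs B) = 3
u_2(Q vs B) = 2
u_2(R vs B) = 4
u_2(S vs B) = 4
max payoff 4 at {R,S}

P2 best: {R,S}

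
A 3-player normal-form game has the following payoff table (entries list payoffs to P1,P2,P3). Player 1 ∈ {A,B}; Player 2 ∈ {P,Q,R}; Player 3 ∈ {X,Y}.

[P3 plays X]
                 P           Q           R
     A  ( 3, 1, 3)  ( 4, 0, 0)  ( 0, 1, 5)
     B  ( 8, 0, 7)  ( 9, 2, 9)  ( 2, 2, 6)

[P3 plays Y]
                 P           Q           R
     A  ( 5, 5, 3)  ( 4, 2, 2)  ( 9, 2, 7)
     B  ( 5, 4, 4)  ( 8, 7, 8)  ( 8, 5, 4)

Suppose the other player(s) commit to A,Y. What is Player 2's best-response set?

u_2(P vs A,Y) = 5
u_2(Q vs A,Y) = 2
u_2(R vs A,Y) = 2
max payoff 5 at {P}

P2 best: {P}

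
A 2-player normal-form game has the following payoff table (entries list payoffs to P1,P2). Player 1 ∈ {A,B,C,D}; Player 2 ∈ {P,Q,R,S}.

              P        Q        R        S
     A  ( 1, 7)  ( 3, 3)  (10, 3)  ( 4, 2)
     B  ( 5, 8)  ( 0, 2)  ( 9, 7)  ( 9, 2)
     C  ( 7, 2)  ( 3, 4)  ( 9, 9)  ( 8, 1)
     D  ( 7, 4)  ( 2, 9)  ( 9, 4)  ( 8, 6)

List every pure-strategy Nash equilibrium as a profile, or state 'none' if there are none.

(A,P): not NE [P1→D gives 7>1]
(A,Q): not NE [P2→P gives 7>3]
(A,R): not NE [P2→P gives 7>3]
(A,S): not NE [P1→B gives 9>4; P2→P gives 7>2]
(B,P): not NE [P1→D gives 7>5]
(B,Q): not NE [P1→C gives 3>0; P2→P gives 8>2]
(B,R): not NE [P1→A gives 10>9; P2→P gives 8>7]
(B,S): not NE [P2→P gives 8>2]
(C,P): not NE [P2→R gives 9>2]
(C,Q): not NE [P2→R gives 9>4]
(C,R): not NE [P1→A gives 10>9]
(C,S): not NE [P1→B gives 9>8; P2→R gives 9>1]
(D,P): not NE [P2→Q gives 9>4]
(D,Q): not NE [P1→C gives 3>2]
(D,R): not NE [P1→A gives 10>9; P2→Q gives 9>4]
(D,S): not NE [P1→B gives 9>8; P2→Q gives 9>6]

Equilibria: none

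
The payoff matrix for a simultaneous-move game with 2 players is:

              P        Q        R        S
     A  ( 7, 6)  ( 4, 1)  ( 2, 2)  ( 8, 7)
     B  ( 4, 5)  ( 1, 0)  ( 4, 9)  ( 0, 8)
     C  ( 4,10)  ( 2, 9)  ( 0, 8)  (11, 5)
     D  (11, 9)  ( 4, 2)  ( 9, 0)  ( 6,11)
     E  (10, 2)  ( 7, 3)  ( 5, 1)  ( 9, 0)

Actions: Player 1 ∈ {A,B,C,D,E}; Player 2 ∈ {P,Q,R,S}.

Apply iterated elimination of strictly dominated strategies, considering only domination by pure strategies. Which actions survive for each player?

P1 drop A (E beats it: P:10>7 Q:7>4 R:5>2 S:9>8)
P1 drop B (D beats it: P:11>4 Q:4>1 R:9>4 S:6>0)
P2 drop R (P beats it: C:10>8 D:9>0 E:2>1)
P1→{C,D,E} P2→{P,Q,S}

Remaining: P1:{C,D,E} P2:{P,Q,S}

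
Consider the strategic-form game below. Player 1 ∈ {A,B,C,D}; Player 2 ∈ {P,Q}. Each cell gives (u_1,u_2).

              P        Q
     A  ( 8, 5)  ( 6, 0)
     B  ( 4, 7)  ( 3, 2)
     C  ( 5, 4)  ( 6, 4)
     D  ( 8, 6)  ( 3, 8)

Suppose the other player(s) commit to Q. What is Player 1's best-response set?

argmax u_1 = {A,C}

u_1(A vs Q) = 6
u_1(B vs Q) = 3
u_1(C vs Q) = 6
u_1(D vs Q) = 3
max payoff 6 at {A,C}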